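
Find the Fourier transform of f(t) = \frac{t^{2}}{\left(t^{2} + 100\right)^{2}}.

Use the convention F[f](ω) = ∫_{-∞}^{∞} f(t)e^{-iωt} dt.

F(ω) = \frac{\pi \left(1 - 10 \left|{\omega}\right|\right) e^{- 10 \left|{\omega}\right|}}{20}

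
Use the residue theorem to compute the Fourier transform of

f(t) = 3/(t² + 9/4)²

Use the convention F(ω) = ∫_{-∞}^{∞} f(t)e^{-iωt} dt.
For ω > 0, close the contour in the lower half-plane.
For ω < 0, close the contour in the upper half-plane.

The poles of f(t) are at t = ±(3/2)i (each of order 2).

Let g(z) = f(z)e^{-iωz}; for large |z| the factor e^{-iωz} decays in the lower half-plane when ω > 0 and in the upper half-plane when ω < 0.

Case ω > 0 (lower half-plane, clockwise contour ⇒ F(ω) = -2πi·ΣRes):
  Res_{z = - \frac{3 i}{2}} g(z) = \frac{i \left(3 \omega + 2\right) e^{- \frac{3 \omega}{2}}}{9} (pole of order 2)
  F(ω) = -2πi·ΣRes = \frac{2 \pi \left(3 \omega + 2\right) e^{- \frac{3 \omega}{2}}}{9}

Case ω < 0 (upper half-plane, counterclockwise contour ⇒ F(ω) = +2πi·ΣRes):
  Res_{z = \frac{3 i}{2}} g(z) = \frac{i \left(3 \omega - 2\right) e^{\frac{3 \omega}{2}}}{9} (pole of order 2)
  F(ω) = 2πi·ΣRes = \frac{2 \pi \left(2 - 3 \omega\right) e^{\frac{3 \omega}{2}}}{9}

Both cases combine into a single formula in |ω|:

F(ω) = \frac{2 \pi \left(3 \left|{\omega}\right| + 2\right) e^{- \frac{3 \left|{\omega}\right|}{2}}}{9}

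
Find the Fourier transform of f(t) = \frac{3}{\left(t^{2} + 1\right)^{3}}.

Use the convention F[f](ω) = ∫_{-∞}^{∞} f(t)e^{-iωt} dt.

F(ω) = \frac{3 \pi \left(\omega^{2} + 3 \left|{\omega}\right| + 3\right) e^{- \left|{\omega}\right|}}{8}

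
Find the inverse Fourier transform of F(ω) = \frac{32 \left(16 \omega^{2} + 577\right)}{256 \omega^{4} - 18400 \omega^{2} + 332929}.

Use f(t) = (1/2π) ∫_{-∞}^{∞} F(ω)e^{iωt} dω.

f(t) = 4 e^{- \frac{\left|{t}\right|}{4}} \cos{\left(6 \left|{t}\right| \right)}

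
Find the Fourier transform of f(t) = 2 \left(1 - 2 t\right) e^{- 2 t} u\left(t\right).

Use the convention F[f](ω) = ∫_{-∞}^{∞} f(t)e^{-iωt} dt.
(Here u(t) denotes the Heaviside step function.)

F(ω) = \frac{2 i \omega}{- \omega^{2} + 4 i \omega + 4}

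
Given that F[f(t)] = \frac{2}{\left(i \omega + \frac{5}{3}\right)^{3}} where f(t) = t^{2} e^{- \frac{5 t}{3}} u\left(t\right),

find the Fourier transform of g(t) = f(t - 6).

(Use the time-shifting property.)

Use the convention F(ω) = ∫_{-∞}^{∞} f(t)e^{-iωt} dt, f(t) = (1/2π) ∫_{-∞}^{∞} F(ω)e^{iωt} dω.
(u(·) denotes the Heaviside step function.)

F[g](ω) = \frac{54 e^{- 6 i \omega}}{\left(3 i \omega + 5\right)^{3}}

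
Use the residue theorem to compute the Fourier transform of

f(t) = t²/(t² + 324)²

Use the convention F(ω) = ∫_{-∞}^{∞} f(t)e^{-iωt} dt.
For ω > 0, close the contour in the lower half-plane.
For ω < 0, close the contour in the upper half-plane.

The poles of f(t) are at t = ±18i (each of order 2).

Let g(z) = f(z)e^{-iωz}; for large |z| the factor e^{-iωz} decays in the lower half-plane when ω > 0 and in the upper half-plane when ω < 0.

Case ω > 0 (lower half-plane, clockwise contour ⇒ F(ω) = -2πi·ΣRes):
  Res_{z = - 18 i} g(z) = \frac{i \left(1 - 18 \omega\right) e^{- 18 \omega}}{72} (pole of order 2)
  F(ω) = -2πi·ΣRes = \frac{\pi \left(1 - 18 \omega\right) e^{- 18 \omega}}{36}

Case ω < 0 (upper half-plane, counterclockwise contour ⇒ F(ω) = +2πi·ΣRes):
  Res_{z = 18 i} g(z) = \frac{i \left(- 18 \omega - 1\right) e^{18 \omega}}{72} (pole of order 2)
  F(ω) = 2πi·ΣRes = \frac{\pi \left(18 \omega + 1\right) e^{18 \omega}}{36}

Both cases combine into a single formula in |ω|:

F(ω) = \frac{\pi \left(1 - 18 \left|{\omega}\right|\right) e^{- 18 \left|{\omega}\right|}}{36}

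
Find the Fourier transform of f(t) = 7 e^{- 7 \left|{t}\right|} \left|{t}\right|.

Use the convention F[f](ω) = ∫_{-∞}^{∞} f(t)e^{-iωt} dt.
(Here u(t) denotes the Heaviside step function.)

F(ω) = \frac{14 \left(49 - \omega^{2}\right)}{\left(\omega^{2} + 49\right)^{2}}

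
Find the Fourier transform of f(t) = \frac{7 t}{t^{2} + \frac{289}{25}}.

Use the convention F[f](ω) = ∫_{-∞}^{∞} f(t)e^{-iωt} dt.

F(ω) = - 7 i \pi e^{- \frac{17 \left|{\omega}\right|}{5}} \operatorname{sign}{\left(\omega \right)}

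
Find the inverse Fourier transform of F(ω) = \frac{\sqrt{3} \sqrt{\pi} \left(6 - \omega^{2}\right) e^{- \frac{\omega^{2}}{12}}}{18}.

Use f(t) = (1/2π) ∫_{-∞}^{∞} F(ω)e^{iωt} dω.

f(t) = 6 t^{2} e^{- 3 t^{2}}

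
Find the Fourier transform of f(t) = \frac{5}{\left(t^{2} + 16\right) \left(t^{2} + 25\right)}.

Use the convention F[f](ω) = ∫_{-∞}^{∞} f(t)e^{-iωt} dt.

F(ω) = \frac{\pi \left(5 e^{\left|{\omega}\right|} - 4\right) e^{- 5 \left|{\omega}\right|}}{36}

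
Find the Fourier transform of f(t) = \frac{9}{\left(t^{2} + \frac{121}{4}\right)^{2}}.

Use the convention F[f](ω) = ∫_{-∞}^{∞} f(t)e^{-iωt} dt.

F(ω) = \frac{18 \pi \left(11 \left|{\omega}\right| + 2\right) e^{- \frac{11 \left|{\omega}\right|}{2}}}{1331}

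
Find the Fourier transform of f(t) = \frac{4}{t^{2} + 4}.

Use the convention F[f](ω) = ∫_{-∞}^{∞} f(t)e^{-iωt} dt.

F(ω) = 2 \pi e^{- 2 \left|{\omega}\right|}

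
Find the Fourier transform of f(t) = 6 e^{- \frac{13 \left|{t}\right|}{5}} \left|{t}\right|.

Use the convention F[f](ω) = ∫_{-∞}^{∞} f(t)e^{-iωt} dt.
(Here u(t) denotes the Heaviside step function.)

F(ω) = \frac{300 \left(169 - 25 \omega^{2}\right)}{\left(25 \omega^{2} + 169\right)^{2}}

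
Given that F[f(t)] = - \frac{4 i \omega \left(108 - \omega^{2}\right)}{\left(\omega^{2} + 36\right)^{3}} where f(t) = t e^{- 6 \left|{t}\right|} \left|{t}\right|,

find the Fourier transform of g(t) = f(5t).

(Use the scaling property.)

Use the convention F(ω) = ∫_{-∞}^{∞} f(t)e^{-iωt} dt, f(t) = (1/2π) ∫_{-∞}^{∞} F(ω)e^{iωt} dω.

F[g](ω) = \frac{100 i \omega \left(\omega^{2} - 2700\right)}{\left(\omega^{2} + 900\right)^{3}}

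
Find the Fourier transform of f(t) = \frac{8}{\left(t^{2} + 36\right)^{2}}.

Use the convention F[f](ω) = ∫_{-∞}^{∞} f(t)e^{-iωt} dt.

F(ω) = \frac{\pi \left(6 \left|{\omega}\right| + 1\right) e^{- 6 \left|{\omega}\right|}}{54}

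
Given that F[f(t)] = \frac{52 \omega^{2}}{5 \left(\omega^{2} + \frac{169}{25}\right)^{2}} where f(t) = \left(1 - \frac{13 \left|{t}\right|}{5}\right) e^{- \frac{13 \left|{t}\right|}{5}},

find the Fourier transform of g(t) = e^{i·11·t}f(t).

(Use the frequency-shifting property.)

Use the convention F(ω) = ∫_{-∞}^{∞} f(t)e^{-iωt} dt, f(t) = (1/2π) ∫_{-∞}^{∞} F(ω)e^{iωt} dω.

F[g](ω) = \frac{6500 \left(\omega - 11\right)^{2}}{\left(25 \left(\omega - 11\right)^{2} + 169\right)^{2}}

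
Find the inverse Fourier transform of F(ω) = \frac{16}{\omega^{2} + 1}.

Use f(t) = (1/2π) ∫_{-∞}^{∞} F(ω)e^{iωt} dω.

f(t) = 8 e^{- \left|{t}\right|}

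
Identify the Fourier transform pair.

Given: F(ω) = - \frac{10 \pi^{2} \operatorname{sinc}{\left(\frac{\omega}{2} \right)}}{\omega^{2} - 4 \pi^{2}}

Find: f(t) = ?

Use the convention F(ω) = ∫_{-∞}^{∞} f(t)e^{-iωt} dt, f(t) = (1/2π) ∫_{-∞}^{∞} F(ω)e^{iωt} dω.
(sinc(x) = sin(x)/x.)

f(t) = 5 \left(\begin{cases} \cos^{2}{\left(\pi t \right)} & \text{for}\: \left|{t}\right| < \frac{1}{2} \\0 & \text{otherwise} \end{cases}\right)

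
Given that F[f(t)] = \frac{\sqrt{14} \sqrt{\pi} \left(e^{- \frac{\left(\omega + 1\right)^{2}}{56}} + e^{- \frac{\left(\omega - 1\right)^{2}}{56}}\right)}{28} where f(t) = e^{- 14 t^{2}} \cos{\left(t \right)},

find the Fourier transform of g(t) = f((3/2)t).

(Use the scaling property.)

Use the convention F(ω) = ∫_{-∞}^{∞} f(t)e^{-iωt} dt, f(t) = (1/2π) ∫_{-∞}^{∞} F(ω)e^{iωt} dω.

F[g](ω) = \frac{\sqrt{14} \sqrt{\pi} \left(e^{\frac{\omega}{21}} + 1\right) e^{- \frac{\omega^{2}}{126} - \frac{\omega}{42} - \frac{1}{56}}}{42}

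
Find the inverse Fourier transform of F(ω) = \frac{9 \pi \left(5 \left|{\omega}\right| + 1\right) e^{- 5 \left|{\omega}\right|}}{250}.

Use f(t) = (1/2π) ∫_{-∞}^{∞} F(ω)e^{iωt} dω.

f(t) = \frac{9}{\left(t^{2} + 25\right)^{2}}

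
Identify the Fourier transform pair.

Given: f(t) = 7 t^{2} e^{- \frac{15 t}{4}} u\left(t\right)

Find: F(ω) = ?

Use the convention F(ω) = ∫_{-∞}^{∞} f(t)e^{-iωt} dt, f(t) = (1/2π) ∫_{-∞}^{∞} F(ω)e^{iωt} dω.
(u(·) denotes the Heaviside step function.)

F(ω) = \frac{896}{\left(4 i \omega + 15\right)^{3}}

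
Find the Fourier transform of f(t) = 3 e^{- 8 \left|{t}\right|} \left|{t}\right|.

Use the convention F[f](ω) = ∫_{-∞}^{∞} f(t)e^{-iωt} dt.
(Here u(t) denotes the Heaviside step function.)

F(ω) = \frac{6 \left(64 - \omega^{2}\right)}{\left(\omega^{2} + 64\right)^{2}}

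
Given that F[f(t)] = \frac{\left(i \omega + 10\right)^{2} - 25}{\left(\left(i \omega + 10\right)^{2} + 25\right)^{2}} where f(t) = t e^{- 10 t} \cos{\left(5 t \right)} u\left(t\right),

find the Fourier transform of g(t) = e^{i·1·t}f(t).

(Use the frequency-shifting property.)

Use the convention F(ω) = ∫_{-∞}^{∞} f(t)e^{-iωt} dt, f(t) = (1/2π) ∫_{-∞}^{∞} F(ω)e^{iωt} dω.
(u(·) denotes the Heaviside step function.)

F[g](ω) = \frac{\left(i \left(\omega - 1\right) + 10\right)^{2} - 25}{\left(\left(i \left(\omega - 1\right) + 10\right)^{2} + 25\right)^{2}}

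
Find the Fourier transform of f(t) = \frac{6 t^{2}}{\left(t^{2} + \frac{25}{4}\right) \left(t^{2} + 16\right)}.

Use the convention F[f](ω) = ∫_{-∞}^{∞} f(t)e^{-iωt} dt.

F(ω) = \frac{32 \pi e^{- 4 \left|{\omega}\right|}}{13} - \frac{20 \pi e^{- \frac{5 \left|{\omega}\right|}{2}}}{13}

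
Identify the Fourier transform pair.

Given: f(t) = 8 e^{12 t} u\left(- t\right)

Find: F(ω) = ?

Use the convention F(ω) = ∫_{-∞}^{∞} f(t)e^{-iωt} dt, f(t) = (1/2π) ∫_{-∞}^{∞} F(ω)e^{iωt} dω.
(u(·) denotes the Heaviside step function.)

F(ω) = - \frac{8}{i \omega - 12}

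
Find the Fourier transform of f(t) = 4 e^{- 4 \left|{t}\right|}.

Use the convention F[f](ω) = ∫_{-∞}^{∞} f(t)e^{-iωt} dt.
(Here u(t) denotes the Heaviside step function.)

F(ω) = \frac{32}{\omega^{2} + 16}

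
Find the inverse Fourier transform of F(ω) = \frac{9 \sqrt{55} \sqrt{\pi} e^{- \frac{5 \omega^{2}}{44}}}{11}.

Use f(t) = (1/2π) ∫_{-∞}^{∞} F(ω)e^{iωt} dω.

f(t) = 9 e^{- \frac{11 t^{2}}{5}}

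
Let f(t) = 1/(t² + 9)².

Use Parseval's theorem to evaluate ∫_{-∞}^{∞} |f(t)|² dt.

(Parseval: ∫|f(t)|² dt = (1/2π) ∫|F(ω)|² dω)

∫|f(t)|² dt = \frac{5 \pi}{34992}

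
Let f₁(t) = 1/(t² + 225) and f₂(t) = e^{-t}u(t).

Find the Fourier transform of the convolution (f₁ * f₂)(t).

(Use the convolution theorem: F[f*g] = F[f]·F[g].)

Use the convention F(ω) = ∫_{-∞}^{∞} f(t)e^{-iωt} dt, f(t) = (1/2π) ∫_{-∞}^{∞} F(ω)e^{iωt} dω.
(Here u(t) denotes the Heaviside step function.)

F[f₁*f₂](ω) = \frac{\pi e^{- 15 \left|{\omega}\right|}}{15 \left(i \omega + 1\right)}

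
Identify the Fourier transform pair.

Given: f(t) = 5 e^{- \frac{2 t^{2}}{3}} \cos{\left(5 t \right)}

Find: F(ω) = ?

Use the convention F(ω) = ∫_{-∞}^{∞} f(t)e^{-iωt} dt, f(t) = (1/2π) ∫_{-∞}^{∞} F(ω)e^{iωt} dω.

F(ω) = \frac{5 \sqrt{6} \sqrt{\pi} \left(e^{\frac{15 \omega}{2}} + 1\right) e^{- \frac{3 \omega^{2}}{8} - \frac{15 \omega}{4} - \frac{75}{8}}}{4}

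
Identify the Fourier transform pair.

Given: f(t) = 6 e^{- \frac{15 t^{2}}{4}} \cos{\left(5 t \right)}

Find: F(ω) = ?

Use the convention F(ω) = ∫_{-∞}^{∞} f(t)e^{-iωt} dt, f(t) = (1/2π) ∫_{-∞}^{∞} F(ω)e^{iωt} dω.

F(ω) = \frac{2 \sqrt{15} \sqrt{\pi} \left(e^{\frac{4 \omega}{3}} + 1\right) e^{- \frac{\omega^{2}}{15} - \frac{2 \omega}{3} - \frac{5}{3}}}{5}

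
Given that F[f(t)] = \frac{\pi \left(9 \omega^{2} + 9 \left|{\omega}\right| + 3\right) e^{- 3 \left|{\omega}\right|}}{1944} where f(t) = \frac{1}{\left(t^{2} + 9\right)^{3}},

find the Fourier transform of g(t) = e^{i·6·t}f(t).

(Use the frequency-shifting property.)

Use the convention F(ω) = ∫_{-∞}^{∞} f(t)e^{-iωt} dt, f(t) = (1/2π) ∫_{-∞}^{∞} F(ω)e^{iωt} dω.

F[g](ω) = \frac{\pi \left(3 \left(\omega - 6\right)^{2} + 3 \left|{\omega - 6}\right| + 1\right) e^{- 3 \left|{\omega - 6}\right|}}{648}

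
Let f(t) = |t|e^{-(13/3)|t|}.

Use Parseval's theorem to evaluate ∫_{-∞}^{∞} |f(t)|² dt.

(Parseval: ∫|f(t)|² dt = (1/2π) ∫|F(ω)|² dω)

∫|f(t)|² dt = \frac{27}{4394}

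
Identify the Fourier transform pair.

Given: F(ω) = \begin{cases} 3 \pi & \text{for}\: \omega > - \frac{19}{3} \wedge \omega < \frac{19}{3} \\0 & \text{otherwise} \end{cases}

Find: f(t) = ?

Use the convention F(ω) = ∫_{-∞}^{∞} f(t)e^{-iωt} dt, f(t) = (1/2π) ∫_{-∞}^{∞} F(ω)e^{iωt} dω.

f(t) = \frac{3 \sin{\left(\frac{19 t}{3} \right)}}{t}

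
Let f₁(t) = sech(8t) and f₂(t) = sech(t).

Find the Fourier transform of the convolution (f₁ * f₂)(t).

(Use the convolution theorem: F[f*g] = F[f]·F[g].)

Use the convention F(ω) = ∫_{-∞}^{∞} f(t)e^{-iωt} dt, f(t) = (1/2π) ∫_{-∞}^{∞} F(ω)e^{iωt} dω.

F[f₁*f₂](ω) = \frac{\pi^{2}}{8 \cosh{\left(\frac{\pi \omega}{16} \right)} \cosh{\left(\frac{\pi \omega}{2} \right)}}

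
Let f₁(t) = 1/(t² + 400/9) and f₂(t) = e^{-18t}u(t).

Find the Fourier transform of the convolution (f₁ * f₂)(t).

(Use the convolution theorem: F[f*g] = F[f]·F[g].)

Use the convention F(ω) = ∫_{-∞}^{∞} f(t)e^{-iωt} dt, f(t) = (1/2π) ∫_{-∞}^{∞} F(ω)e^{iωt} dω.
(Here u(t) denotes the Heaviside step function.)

F[f₁*f₂](ω) = \frac{3 \pi e^{- \frac{20 \left|{\omega}\right|}{3}}}{20 \left(i \omega + 18\right)}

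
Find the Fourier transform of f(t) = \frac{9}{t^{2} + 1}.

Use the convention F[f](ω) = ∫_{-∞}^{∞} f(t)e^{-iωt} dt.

F(ω) = 9 \pi e^{- \left|{\omega}\right|}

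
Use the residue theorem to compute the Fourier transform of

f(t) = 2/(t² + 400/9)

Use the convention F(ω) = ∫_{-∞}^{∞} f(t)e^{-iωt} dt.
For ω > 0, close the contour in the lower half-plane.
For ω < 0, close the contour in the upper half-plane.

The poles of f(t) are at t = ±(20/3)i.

Let g(z) = f(z)e^{-iωz}; for large |z| the factor e^{-iωz} decays in the lower half-plane when ω > 0 and in the upper half-plane when ω < 0.

Case ω > 0 (lower half-plane, clockwise contour ⇒ F(ω) = -2πi·ΣRes):
  Res_{z = - \frac{20 i}{3}} g(z) = \frac{3 i e^{- \frac{20 \omega}{3}}}{20}
  F(ω) = -2πi·ΣRes = \frac{3 \pi e^{- \frac{20 \omega}{3}}}{10}

Case ω < 0 (upper half-plane, counterclockwise contour ⇒ F(ω) = +2πi·ΣRes):
  Res_{z = \frac{20 i}{3}} g(z) = - \frac{3 i e^{\frac{20 \omega}{3}}}{20}
  F(ω) = 2πi·ΣRes = \frac{3 \pi e^{\frac{20 \omega}{3}}}{10}

Both cases combine into a single formula in |ω|:

F(ω) = \frac{3 \pi e^{- \frac{20 \left|{\omega}\right|}{3}}}{10}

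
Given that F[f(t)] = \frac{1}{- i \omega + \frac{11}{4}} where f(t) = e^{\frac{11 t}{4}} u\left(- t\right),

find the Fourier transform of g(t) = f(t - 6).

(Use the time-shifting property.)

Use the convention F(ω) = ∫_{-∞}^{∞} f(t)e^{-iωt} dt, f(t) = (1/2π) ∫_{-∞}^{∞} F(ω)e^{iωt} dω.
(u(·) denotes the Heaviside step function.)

F[g](ω) = - \frac{4 e^{- 6 i \omega}}{4 i \omega - 11}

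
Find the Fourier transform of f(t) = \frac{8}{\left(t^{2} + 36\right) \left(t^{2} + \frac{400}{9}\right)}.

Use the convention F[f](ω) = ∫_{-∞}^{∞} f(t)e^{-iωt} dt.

F(ω) = \frac{3 \pi e^{- 6 \left|{\omega}\right|}}{19} - \frac{27 \pi e^{- \frac{20 \left|{\omega}\right|}{3}}}{190}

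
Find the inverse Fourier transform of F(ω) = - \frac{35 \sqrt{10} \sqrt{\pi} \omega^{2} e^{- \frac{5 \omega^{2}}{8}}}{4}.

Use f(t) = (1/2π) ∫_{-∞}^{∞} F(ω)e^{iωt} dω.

f(t) = 7 \left(\frac{8 t^{2}}{5} - 2\right) e^{- \frac{2 t^{2}}{5}}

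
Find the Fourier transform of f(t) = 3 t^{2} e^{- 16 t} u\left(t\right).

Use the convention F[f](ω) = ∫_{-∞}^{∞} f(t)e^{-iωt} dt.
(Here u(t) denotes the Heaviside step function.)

F(ω) = \frac{6}{\left(i \omega + 16\right)^{3}}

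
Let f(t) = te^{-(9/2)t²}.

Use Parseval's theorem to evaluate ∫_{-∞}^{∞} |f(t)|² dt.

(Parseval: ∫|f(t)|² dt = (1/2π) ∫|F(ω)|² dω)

∫|f(t)|² dt = \frac{\sqrt{\pi}}{54}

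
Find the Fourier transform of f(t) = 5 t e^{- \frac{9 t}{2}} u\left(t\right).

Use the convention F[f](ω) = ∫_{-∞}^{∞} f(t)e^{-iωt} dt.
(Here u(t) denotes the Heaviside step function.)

F(ω) = \frac{20}{\left(2 i \omega + 9\right)^{2}}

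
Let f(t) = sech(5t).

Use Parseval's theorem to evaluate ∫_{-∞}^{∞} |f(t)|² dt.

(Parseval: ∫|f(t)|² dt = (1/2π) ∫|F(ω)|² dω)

∫|f(t)|² dt = \frac{2}{5}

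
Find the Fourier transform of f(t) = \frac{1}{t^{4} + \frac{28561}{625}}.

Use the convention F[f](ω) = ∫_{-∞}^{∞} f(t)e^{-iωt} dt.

F(ω) = \frac{125 \pi e^{- \frac{13 \sqrt{2} \left|{\omega}\right|}{10}} \sin{\left(\frac{13 \sqrt{2} \left|{\omega}\right|}{10} + \frac{\pi}{4} \right)}}{2197}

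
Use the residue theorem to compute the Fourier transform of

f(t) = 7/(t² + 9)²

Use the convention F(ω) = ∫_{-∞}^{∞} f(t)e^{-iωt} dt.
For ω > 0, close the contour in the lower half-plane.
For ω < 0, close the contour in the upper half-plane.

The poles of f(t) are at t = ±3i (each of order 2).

Let g(z) = f(z)e^{-iωz}; for large |z| the factor e^{-iωz} decays in the lower half-plane when ω > 0 and in the upper half-plane when ω < 0.

Case ω > 0 (lower half-plane, clockwise contour ⇒ F(ω) = -2πi·ΣRes):
  Res_{z = - 3 i} g(z) = \frac{7 i \left(3 \omega + 1\right) e^{- 3 \omega}}{108} (pole of order 2)
  F(ω) = -2πi·ΣRes = \frac{7 \pi \left(3 \omega + 1\right) e^{- 3 \omega}}{54}

Case ω < 0 (upper half-plane, counterclockwise contour ⇒ F(ω) = +2πi·ΣRes):
  Res_{z = 3 i} g(z) = \frac{7 i \left(3 \omega - 1\right) e^{3 \omega}}{108} (pole of order 2)
  F(ω) = 2πi·ΣRes = \frac{7 \pi \left(1 - 3 \omega\right) e^{3 \omega}}{54}

Both cases combine into a single formula in |ω|:

F(ω) = \frac{7 \pi \left(3 \left|{\omega}\right| + 1\right) e^{- 3 \left|{\omega}\right|}}{54}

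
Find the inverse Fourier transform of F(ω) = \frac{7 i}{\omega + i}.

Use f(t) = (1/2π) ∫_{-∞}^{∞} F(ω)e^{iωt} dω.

f(t) = 7 e^{t} u\left(- t\right)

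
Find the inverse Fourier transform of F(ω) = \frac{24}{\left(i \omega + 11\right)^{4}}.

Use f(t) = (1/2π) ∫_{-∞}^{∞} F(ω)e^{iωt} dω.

f(t) = 4 t^{3} e^{- 11 t} u\left(t\right)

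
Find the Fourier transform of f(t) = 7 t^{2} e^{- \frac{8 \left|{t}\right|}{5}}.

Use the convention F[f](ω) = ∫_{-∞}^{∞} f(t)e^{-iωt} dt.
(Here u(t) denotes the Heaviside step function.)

F(ω) = \frac{28000 \left(64 - 75 \omega^{2}\right)}{\left(25 \omega^{2} + 64\right)^{3}}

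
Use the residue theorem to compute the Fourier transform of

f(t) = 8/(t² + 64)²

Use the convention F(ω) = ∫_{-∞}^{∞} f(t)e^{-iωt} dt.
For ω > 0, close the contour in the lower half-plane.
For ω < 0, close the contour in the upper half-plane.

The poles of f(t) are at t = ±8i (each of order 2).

Let g(z) = f(z)e^{-iωz}; for large |z| the factor e^{-iωz} decays in the lower half-plane when ω > 0 and in the upper half-plane when ω < 0.

Case ω > 0 (lower half-plane, clockwise contour ⇒ F(ω) = -2πi·ΣRes):
  Res_{z = - 8 i} g(z) = \frac{i \left(8 \omega + 1\right) e^{- 8 \omega}}{256} (pole of order 2)
  F(ω) = -2πi·ΣRes = \frac{\pi \left(8 \omega + 1\right) e^{- 8 \omega}}{128}

Case ω < 0 (upper half-plane, counterclockwise contour ⇒ F(ω) = +2πi·ΣRes):
  Res_{z = 8 i} g(z) = \frac{i \left(8 \omega - 1\right) e^{8 \omega}}{256} (pole of order 2)
  F(ω) = 2πi·ΣRes = \frac{\pi \left(1 - 8 \omega\right) e^{8 \omega}}{128}

Both cases combine into a single formula in |ω|:

F(ω) = \frac{\pi \left(8 \left|{\omega}\right| + 1\right) e^{- 8 \left|{\omega}\right|}}{128}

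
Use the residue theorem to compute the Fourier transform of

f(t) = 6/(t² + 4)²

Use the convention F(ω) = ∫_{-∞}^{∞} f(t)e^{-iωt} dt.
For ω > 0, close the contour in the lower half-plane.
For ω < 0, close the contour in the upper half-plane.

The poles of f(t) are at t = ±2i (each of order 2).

Let g(z) = f(z)e^{-iωz}; for large |z| the factor e^{-iωz} decays in the lower half-plane when ω > 0 and in the upper half-plane when ω < 0.

Case ω > 0 (lower half-plane, clockwise contour ⇒ F(ω) = -2πi·ΣRes):
  Res_{z = - 2 i} g(z) = \frac{3 i \left(2 \omega + 1\right) e^{- 2 \omega}}{16} (pole of order 2)
  F(ω) = -2πi·ΣRes = \frac{3 \pi \left(2 \omega + 1\right) e^{- 2 \omega}}{8}

Case ω < 0 (upper half-plane, counterclockwise contour ⇒ F(ω) = +2πi·ΣRes):
  Res_{z = 2 i} g(z) = \frac{3 i \left(2 \omega - 1\right) e^{2 \omega}}{16} (pole of order 2)
  F(ω) = 2πi·ΣRes = \frac{3 \pi \left(1 - 2 \omega\right) e^{2 \omega}}{8}

Both cases combine into a single formula in |ω|:

F(ω) = \frac{3 \pi \left(2 \left|{\omega}\right| + 1\right) e^{- 2 \left|{\omega}\right|}}{8}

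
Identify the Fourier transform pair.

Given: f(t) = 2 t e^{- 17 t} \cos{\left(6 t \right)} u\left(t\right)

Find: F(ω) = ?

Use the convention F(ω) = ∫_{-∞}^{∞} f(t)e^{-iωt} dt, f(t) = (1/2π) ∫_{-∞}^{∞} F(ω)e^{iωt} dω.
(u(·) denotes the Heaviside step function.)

F(ω) = \frac{2 \left(\left(i \omega + 17\right)^{2} - 36\right)}{\left(\left(i \omega + 17\right)^{2} + 36\right)^{2}}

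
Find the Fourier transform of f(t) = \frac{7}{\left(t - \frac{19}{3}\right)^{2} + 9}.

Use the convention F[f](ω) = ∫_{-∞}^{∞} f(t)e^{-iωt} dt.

F(ω) = \frac{7 \pi e^{- \frac{19 i \omega}{3} - 3 \left|{\omega}\right|}}{3}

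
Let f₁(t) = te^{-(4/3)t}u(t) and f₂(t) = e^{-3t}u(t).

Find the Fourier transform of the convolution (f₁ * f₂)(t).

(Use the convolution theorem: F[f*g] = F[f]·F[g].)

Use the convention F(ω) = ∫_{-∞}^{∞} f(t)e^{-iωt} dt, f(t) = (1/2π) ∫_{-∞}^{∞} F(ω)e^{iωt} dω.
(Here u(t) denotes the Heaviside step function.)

F[f₁*f₂](ω) = \frac{9}{\left(i \omega + 3\right) \left(3 i \omega + 4\right)^{2}}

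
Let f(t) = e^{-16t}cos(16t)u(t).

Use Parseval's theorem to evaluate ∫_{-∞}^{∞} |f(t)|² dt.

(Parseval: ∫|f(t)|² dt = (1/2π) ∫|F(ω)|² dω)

∫|f(t)|² dt = \frac{3}{128}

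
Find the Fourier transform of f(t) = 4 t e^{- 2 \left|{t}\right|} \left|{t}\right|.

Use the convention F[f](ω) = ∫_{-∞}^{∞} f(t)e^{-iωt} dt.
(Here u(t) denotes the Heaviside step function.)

F(ω) = \frac{16 i \omega \left(\omega^{2} - 12\right)}{\left(\omega^{2} + 4\right)^{3}}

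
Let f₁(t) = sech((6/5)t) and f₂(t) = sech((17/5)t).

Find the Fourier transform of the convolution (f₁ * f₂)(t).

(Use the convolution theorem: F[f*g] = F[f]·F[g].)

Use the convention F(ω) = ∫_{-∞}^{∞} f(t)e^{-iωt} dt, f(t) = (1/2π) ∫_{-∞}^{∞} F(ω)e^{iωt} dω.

F[f₁*f₂](ω) = \frac{25 \pi^{2}}{102 \cosh{\left(\frac{5 \pi \omega}{34} \right)} \cosh{\left(\frac{5 \pi \omega}{12} \right)}}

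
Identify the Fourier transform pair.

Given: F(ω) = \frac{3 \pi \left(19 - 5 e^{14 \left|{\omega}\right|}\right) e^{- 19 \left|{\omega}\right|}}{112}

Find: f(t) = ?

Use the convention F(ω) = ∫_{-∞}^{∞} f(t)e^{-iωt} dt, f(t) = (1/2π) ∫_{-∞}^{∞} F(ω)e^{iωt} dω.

f(t) = \frac{9 t^{2}}{\left(t^{2} + 25\right) \left(t^{2} + 361\right)}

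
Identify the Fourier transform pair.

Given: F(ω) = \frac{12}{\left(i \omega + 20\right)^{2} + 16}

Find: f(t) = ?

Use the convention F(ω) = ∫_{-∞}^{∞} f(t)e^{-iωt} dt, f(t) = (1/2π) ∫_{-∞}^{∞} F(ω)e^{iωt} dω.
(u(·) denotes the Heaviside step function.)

f(t) = 3 e^{- 20 t} \sin{\left(4 t \right)} u\left(t\right)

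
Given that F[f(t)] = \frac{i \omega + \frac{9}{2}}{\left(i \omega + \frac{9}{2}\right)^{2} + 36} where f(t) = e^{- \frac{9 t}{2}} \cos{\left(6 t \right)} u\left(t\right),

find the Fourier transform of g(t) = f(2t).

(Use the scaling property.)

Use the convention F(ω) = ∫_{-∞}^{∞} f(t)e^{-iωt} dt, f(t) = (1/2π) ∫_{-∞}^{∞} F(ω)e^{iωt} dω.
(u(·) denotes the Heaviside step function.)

F[g](ω) = \frac{i \omega + 9}{\left(i \omega + 9\right)^{2} + 144}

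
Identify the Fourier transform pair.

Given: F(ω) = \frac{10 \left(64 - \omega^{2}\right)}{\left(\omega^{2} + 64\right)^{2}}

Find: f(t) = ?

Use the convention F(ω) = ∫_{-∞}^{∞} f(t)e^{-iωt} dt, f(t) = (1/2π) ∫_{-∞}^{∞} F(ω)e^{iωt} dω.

f(t) = 5 e^{- 8 \left|{t}\right|} \left|{t}\right|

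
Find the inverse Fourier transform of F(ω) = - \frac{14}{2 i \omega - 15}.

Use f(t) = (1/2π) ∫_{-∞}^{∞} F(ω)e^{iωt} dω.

f(t) = 7 e^{\frac{15 t}{2}} u\left(- t\right)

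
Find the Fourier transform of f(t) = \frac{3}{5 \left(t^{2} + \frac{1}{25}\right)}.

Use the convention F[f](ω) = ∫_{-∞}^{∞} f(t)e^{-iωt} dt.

F(ω) = 3 \pi e^{- \frac{\left|{\omega}\right|}{5}}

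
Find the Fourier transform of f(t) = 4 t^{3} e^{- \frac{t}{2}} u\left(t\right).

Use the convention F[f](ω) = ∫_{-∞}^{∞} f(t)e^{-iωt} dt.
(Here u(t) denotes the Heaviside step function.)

F(ω) = \frac{384}{\left(2 i \omega + 1\right)^{4}}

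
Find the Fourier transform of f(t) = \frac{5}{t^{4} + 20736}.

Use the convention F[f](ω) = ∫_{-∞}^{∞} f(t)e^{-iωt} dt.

F(ω) = \frac{5 \pi e^{- 6 \sqrt{2} \left|{\omega}\right|} \sin{\left(6 \sqrt{2} \left|{\omega}\right| + \frac{\pi}{4} \right)}}{1728}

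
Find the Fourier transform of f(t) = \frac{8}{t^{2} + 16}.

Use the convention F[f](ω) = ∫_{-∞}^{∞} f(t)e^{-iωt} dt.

F(ω) = 2 \pi e^{- 4 \left|{\omega}\right|}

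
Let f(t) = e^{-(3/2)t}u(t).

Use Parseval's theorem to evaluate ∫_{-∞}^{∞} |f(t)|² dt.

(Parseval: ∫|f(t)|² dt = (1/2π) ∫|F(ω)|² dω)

∫|f(t)|² dt = \frac{1}{3}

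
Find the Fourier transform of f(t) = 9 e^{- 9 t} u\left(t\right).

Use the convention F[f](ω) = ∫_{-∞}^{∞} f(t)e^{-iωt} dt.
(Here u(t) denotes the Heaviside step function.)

F(ω) = \frac{9}{i \omega + 9}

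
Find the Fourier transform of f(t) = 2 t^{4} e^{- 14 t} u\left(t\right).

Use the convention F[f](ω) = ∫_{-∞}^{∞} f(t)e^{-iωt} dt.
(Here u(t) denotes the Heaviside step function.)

F(ω) = \frac{48}{\left(i \omega + 14\right)^{5}}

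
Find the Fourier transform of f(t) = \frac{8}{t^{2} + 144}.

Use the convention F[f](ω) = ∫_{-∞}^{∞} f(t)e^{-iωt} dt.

F(ω) = \frac{2 \pi e^{- 12 \left|{\omega}\right|}}{3}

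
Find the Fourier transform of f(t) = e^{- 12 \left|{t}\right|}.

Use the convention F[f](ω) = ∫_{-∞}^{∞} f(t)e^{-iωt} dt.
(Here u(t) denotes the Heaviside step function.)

F(ω) = \frac{24}{\omega^{2} + 144}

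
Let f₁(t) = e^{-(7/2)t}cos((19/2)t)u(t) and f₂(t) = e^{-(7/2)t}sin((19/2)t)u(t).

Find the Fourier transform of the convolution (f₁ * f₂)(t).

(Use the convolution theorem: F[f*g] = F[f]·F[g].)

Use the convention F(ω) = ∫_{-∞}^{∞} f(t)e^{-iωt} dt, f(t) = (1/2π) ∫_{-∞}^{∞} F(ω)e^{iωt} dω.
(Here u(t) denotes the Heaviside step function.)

F[f₁*f₂](ω) = \frac{76 \left(2 i \omega + 7\right)}{\left(\left(2 i \omega + 7\right)^{2} + 361\right)^{2}}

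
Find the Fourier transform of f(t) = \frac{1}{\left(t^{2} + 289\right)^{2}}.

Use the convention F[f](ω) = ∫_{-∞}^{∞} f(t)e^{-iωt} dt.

F(ω) = \frac{\pi \left(17 \left|{\omega}\right| + 1\right) e^{- 17 \left|{\omega}\right|}}{9826}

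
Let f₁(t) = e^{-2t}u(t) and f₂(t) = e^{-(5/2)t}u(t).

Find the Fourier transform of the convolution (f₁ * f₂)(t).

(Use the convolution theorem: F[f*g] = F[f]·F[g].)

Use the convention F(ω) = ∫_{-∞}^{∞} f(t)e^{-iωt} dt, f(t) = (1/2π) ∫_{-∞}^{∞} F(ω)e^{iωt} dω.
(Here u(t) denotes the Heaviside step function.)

F[f₁*f₂](ω) = \frac{2}{\left(i \omega + 2\right) \left(2 i \omega + 5\right)}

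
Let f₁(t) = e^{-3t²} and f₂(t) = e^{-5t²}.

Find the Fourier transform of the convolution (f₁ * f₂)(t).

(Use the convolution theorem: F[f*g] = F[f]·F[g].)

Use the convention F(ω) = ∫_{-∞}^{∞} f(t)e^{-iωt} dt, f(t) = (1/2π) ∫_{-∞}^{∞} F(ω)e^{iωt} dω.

F[f₁*f₂](ω) = \frac{\sqrt{15} \pi e^{- \frac{2 \omega^{2}}{15}}}{15}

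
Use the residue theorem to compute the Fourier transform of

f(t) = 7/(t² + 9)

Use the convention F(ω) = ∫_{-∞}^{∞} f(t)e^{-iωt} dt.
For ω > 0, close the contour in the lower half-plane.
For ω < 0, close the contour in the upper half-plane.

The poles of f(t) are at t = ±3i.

Let g(z) = f(z)e^{-iωz}; for large |z| the factor e^{-iωz} decays in the lower half-plane when ω > 0 and in the upper half-plane when ω < 0.

Case ω > 0 (lower half-plane, clockwise contour ⇒ F(ω) = -2πi·ΣRes):
  Res_{z = - 3 i} g(z) = \frac{7 i e^{- 3 \omega}}{6}
  F(ω) = -2πi·ΣRes = \frac{7 \pi e^{- 3 \omega}}{3}

Case ω < 0 (upper half-plane, counterclockwise contour ⇒ F(ω) = +2πi·ΣRes):
  Res_{z = 3 i} g(z) = - \frac{7 i e^{3 \omega}}{6}
  F(ω) = 2πi·ΣRes = \frac{7 \pi e^{3 \omega}}{3}

Both cases combine into a single formula in |ω|:

F(ω) = \frac{7 \pi e^{- 3 \left|{\omega}\right|}}{3}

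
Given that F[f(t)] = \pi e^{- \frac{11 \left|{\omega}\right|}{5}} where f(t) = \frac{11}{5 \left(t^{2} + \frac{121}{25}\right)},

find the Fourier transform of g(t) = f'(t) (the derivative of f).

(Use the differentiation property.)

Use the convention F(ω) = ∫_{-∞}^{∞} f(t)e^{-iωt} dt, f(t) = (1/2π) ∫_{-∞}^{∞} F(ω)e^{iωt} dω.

F[g](ω) = i \pi \omega e^{- \frac{11 \left|{\omega}\right|}{5}}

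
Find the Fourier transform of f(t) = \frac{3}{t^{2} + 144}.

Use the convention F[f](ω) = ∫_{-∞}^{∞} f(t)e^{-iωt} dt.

F(ω) = \frac{\pi e^{- 12 \left|{\omega}\right|}}{4}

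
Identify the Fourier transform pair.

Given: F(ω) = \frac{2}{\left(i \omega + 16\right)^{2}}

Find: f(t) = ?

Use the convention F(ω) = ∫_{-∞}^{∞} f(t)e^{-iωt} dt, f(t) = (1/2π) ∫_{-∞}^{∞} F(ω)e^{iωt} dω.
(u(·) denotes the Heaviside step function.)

f(t) = 2 t e^{- 16 t} u\left(t\right)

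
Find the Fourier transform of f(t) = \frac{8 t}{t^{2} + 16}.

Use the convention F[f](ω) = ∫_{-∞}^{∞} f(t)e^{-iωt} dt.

F(ω) = - 8 i \pi e^{- 4 \left|{\omega}\right|} \operatorname{sign}{\left(\omega \right)}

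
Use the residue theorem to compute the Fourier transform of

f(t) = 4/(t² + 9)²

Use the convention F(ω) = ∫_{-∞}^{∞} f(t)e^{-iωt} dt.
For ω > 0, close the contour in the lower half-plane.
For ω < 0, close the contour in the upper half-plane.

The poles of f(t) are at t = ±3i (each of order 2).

Let g(z) = f(z)e^{-iωz}; for large |z| the factor e^{-iωz} decays in the lower half-plane when ω > 0 and in the upper half-plane when ω < 0.

Case ω > 0 (lower half-plane, clockwise contour ⇒ F(ω) = -2πi·ΣRes):
  Res_{z = - 3 i} g(z) = \frac{i \left(3 \omega + 1\right) e^{- 3 \omega}}{27} (pole of order 2)
  F(ω) = -2πi·ΣRes = \frac{2 \pi \left(3 \omega + 1\right) e^{- 3 \omega}}{27}

Case ω < 0 (upper half-plane, counterclockwise contour ⇒ F(ω) = +2πi·ΣRes):
  Res_{z = 3 i} g(z) = \frac{i \left(3 \omega - 1\right) e^{3 \omega}}{27} (pole of order 2)
  F(ω) = 2πi·ΣRes = \frac{2 \pi \left(1 - 3 \omega\right) e^{3 \omega}}{27}

Both cases combine into a single formula in |ω|:

F(ω) = \frac{2 \pi \left(3 \left|{\omega}\right| + 1\right) e^{- 3 \left|{\omega}\right|}}{27}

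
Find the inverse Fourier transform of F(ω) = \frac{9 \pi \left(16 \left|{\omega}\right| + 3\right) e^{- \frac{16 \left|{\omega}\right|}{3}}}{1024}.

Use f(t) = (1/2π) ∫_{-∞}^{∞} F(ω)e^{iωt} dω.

f(t) = \frac{8}{\left(t^{2} + \frac{256}{9}\right)^{2}}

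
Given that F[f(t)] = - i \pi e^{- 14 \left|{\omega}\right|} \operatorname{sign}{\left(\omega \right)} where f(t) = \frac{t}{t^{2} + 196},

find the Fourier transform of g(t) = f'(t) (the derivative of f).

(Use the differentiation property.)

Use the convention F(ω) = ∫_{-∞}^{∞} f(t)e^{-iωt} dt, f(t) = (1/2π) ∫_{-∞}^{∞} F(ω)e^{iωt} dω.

F[g](ω) = \pi \omega e^{- 14 \left|{\omega}\right|} \operatorname{sign}{\left(\omega \right)}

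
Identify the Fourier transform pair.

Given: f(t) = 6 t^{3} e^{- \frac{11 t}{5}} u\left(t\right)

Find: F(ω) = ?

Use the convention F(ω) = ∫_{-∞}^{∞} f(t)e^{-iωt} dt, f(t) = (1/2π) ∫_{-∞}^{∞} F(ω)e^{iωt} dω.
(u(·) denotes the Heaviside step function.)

F(ω) = \frac{22500}{\left(5 i \omega + 11\right)^{4}}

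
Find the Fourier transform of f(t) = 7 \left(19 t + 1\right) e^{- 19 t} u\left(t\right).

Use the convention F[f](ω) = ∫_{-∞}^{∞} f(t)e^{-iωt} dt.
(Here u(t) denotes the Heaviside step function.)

F(ω) = \frac{7 \left(- i \omega - 38\right)}{\omega^{2} - 38 i \omega - 361}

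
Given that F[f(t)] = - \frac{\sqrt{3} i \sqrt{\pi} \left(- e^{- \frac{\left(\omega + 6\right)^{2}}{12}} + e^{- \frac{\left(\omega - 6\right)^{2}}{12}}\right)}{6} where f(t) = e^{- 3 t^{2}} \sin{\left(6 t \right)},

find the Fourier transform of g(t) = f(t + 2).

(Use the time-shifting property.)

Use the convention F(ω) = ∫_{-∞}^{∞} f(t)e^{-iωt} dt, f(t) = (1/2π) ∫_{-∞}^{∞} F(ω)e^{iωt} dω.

F[g](ω) = \frac{\sqrt{3} i \sqrt{\pi} \left(1 - e^{2 \omega}\right) e^{- \frac{\omega^{2}}{12} - \omega + 2 i \omega - 3}}{6}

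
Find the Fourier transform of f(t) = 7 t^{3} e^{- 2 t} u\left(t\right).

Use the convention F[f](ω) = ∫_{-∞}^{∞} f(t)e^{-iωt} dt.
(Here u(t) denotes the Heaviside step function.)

F(ω) = \frac{42}{\left(i \omega + 2\right)^{4}}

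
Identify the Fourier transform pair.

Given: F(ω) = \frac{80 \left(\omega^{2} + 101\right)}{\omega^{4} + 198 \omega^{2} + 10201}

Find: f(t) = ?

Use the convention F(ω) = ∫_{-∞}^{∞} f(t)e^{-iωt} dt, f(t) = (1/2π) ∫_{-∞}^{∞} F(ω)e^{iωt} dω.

f(t) = 4 e^{- 10 \left|{t}\right|} \cos{\left(t \right)}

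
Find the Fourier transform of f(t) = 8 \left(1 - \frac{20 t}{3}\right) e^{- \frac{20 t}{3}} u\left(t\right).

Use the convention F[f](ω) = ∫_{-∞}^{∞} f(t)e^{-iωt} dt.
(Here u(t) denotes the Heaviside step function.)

F(ω) = \frac{72 i \omega}{- 9 \omega^{2} + 120 i \omega + 400}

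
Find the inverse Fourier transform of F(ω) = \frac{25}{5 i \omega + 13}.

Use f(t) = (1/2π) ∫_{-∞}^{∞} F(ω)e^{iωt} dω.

f(t) = 5 e^{- \frac{13 t}{5}} u\left(t\right)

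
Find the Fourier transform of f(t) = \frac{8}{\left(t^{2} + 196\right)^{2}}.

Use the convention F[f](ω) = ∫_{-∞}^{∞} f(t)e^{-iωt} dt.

F(ω) = \frac{\pi \left(14 \left|{\omega}\right| + 1\right) e^{- 14 \left|{\omega}\right|}}{686}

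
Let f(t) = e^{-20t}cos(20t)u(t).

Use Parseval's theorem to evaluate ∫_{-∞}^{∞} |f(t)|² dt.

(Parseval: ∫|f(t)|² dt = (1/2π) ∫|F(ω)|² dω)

∫|f(t)|² dt = \frac{3}{160}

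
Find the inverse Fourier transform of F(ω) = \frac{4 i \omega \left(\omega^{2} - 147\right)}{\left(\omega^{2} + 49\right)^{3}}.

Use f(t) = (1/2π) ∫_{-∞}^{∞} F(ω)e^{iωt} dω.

f(t) = t e^{- 7 \left|{t}\right|} \left|{t}\right|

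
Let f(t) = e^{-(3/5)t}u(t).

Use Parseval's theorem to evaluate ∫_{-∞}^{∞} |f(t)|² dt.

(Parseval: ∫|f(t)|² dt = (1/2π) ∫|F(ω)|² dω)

∫|f(t)|² dt = \frac{5}{6}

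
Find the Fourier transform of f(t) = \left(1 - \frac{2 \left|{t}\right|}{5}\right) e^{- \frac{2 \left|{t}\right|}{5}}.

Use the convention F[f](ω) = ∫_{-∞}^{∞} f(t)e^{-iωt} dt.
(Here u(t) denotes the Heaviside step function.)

F(ω) = \frac{1000 \omega^{2}}{\left(25 \omega^{2} + 4\right)^{2}}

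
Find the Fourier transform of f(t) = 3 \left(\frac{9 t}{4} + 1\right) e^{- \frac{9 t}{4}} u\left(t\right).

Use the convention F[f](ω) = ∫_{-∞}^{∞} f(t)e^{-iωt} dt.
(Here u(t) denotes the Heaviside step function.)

F(ω) = \frac{24 \left(- 2 i \omega - 9\right)}{16 \omega^{2} - 72 i \omega - 81}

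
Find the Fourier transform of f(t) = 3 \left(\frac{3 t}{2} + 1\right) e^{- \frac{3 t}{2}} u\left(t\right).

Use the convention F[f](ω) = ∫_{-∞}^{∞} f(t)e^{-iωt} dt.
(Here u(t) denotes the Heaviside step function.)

F(ω) = \frac{12 \left(- i \omega - 3\right)}{4 \omega^{2} - 12 i \omega - 9}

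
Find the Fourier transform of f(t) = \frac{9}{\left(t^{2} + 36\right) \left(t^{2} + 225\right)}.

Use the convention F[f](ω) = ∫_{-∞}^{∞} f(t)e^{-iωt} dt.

F(ω) = \frac{\pi \left(5 e^{9 \left|{\omega}\right|} - 2\right) e^{- 15 \left|{\omega}\right|}}{630}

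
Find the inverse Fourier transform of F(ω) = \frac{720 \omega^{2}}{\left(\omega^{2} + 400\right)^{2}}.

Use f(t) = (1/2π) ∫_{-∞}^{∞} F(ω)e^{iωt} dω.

f(t) = 9 \left(1 - 20 \left|{t}\right|\right) e^{- 20 \left|{t}\right|}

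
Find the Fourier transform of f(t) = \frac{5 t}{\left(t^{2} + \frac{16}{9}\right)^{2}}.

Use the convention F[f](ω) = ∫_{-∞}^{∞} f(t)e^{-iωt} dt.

F(ω) = - \frac{15 i \pi \omega e^{- \frac{4 \left|{\omega}\right|}{3}}}{8}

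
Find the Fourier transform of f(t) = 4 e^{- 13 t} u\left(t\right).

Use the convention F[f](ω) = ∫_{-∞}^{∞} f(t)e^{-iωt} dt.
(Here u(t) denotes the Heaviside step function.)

F(ω) = \frac{4}{i \omega + 13}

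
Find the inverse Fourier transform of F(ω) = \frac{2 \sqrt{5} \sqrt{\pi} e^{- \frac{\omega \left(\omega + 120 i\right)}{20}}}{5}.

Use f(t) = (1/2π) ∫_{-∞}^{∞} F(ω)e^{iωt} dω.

f(t) = 2 e^{- 5 \left(t - 6\right)^{2}}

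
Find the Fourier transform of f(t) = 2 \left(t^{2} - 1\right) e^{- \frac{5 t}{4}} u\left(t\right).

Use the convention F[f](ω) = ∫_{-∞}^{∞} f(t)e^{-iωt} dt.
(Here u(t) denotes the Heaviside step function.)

F(ω) = \frac{8 \left(128 i \omega - \left(4 i \omega + 5\right)^{3} + 160\right)}{\left(4 i \omega + 5\right)^{4}}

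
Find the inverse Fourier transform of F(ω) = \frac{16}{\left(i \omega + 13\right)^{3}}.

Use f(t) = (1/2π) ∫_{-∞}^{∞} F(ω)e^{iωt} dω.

f(t) = 8 t^{2} e^{- 13 t} u\left(t\right)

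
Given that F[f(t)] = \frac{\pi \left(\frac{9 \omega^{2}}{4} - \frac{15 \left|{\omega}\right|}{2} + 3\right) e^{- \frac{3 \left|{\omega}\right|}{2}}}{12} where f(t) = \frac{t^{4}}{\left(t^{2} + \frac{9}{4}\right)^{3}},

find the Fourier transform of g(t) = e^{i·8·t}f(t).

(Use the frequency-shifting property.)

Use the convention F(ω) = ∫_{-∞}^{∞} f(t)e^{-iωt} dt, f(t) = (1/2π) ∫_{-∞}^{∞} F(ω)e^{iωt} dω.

F[g](ω) = \frac{\pi \left(3 \left(\omega - 8\right)^{2} - 10 \left|{\omega - 8}\right| + 4\right) e^{- \frac{3 \left|{\omega - 8}\right|}{2}}}{16}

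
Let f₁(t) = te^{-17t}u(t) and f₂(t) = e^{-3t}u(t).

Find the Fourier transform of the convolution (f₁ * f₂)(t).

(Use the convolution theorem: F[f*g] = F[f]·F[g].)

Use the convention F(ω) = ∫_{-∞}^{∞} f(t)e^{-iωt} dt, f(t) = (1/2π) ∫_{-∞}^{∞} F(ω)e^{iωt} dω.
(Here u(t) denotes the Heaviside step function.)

F[f₁*f₂](ω) = \frac{1}{\left(i \omega + 3\right) \left(i \omega + 17\right)^{2}}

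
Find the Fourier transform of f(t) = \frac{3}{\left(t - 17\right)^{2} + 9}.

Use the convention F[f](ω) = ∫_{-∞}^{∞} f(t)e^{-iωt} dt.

F(ω) = \pi e^{- 17 i \omega - 3 \left|{\omega}\right|}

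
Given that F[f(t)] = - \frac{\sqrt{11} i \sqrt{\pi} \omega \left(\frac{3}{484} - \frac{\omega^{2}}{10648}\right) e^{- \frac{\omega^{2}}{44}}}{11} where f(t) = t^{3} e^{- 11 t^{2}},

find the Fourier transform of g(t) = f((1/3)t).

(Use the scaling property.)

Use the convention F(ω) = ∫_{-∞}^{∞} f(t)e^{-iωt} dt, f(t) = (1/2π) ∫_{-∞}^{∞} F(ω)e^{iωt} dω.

F[g](ω) = \frac{27 \sqrt{11} i \sqrt{\pi} \omega \left(3 \omega^{2} - 22\right) e^{- \frac{9 \omega^{2}}{44}}}{117128}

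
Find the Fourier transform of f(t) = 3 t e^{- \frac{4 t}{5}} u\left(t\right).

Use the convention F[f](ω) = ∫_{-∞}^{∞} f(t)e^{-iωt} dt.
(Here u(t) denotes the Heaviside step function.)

F(ω) = \frac{75}{\left(5 i \omega + 4\right)^{2}}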